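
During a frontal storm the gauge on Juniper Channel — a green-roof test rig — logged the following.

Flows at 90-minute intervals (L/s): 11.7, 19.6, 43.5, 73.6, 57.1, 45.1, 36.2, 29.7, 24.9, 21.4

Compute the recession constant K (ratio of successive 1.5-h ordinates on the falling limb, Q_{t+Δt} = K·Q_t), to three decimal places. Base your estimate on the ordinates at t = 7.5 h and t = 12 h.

K ≈ 0.820

Using the recession-limb readings at t = 7.5 h and t = 12 h: Q falls from 45.1 to 24.9 L/s over 3 intervals.
K = (Q₂/Q₁)^(1/3) = (24.9/45.1)^(1/3) = 0.820.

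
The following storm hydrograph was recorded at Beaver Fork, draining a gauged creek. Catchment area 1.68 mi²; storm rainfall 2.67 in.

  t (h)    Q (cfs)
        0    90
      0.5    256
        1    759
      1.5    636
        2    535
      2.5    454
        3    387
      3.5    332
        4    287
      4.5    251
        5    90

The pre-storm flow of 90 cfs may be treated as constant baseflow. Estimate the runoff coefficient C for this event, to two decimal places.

ΣQ_DR = 3087 cfs; V = ΣQ_DR·Δt = 5.557 × 10^6 ft³.
Runoff depth d = V / A = 1.424 in.
C = d / P = 1.424 / 2.67 = 0.53.

C ≈ 0.53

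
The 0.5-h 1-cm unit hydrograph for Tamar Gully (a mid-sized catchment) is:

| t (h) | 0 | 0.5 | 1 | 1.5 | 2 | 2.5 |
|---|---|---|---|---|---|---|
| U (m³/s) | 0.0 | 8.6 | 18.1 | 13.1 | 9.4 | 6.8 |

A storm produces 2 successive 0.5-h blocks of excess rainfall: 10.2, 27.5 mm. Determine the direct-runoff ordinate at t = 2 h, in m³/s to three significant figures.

By discrete convolution, Q_j = Σ (P_i / 10 mm) · U_{j−i}.
At t = 2 h (j=4): Q = (10.2/10)·9.4 + (27.5/10)·13.1 = 45.6 m³/s.

Q ≈ 45.6 m³/s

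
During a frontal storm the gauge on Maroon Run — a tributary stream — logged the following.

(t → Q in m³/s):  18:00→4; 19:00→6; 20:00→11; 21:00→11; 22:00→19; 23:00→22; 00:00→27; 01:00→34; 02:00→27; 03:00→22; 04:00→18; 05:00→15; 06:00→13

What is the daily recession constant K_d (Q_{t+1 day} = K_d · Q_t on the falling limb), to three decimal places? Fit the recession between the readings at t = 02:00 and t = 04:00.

Between t = 02:00 and t = 04:00 the flow falls from 27 to 18 m³/s over 2×1 h = 2 h.
Per-interval ratio K = (18/27)^(1/2) = 0.8165; K_d = K^(24/1) = 0.008.

K_d ≈ 0.008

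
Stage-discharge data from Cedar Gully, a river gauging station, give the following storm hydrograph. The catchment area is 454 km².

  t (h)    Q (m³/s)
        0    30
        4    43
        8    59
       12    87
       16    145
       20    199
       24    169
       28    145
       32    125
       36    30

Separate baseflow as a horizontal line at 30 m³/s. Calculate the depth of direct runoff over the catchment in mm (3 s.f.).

d ≈ 23.2 mm

Direct runoff: 0.0, 13.0, 29.0, 57.0, 115.0, 169.0, 139.0, 115.0, 95.0, 0.0 m³/s; ΣQ_DR = 732.0 m³/s.
V = ΣQ_DR · Δt = 732.0 × 14400 s = 1.054 × 10^7 m³.
Over A = 454 km², depth = V / A = 23.2 mm.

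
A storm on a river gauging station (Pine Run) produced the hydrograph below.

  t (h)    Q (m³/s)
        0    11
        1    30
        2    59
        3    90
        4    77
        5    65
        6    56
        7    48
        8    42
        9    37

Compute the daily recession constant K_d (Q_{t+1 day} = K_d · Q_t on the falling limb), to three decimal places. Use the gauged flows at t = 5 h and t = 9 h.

K_d ≈ 0.034

Between t = 5 h and t = 9 h the flow falls from 65 to 37 m³/s over 4×1 h = 4 h.
Per-interval ratio K = (37/65)^(1/4) = 0.8686; K_d = K^(24/1) = 0.034.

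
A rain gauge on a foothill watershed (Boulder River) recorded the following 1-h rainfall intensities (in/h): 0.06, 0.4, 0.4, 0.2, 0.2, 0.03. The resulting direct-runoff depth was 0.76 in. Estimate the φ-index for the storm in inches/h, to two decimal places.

φ ≈ 0.11 in/h

Only the 4 blocks with intensity above φ contribute runoff: 0.4, 0.4, 0.2, 0.2 in/h.
Σ(I−φ)·Δt = d  ⇒  (0.4+0.4+0.2+0.2 − 4φ)·1 = 0.76
φ = (1.200 − 0.76/1) / 4 = 0.11 in/h.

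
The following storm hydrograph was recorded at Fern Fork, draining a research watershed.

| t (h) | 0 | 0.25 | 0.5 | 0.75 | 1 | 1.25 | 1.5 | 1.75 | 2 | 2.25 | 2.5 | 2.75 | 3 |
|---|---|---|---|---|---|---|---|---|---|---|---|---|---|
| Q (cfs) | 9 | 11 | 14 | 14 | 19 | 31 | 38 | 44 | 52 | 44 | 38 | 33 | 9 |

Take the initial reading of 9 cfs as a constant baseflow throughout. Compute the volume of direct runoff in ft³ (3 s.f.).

Direct-runoff ordinates (Q − Q_b): 0.0, 2.0, 5.0, 5.0, 10.0, 22.0, 29.0, 35.0, 43.0, 35.0, 29.0, 24.0, 0.0 cfs.
ΣQ_DR = 239.0 cfs.
With Δt = 0.25 h = 900 s, V = ΣQ_DR · Δt = 239.0 × 900 = 2.15 × 10^5 ft³.

V ≈ 2.15 × 10^5 ft³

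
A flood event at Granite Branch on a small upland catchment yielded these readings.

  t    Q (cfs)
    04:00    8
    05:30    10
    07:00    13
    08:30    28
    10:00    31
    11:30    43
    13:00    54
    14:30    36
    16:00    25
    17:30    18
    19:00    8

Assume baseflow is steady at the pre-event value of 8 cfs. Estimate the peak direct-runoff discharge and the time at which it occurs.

Q_p = 46.0 cfs at t = 13:00

Subtracting baseflow gives direct-runoff ordinates: 0.0, 2.0, 5.0, 20.0, 23.0, 35.0, 46.0, 28.0, 17.0, 10.0, 0.0 cfs.
The maximum is 46.0 cfs, occurring at the reading for t = 13:00.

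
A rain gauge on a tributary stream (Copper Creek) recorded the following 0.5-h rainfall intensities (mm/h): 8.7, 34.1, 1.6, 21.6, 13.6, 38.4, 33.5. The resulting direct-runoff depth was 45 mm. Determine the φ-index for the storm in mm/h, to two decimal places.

φ ≈ 10.24 mm/h

Only the 5 blocks with intensity above φ contribute runoff: 34.1, 21.6, 13.6, 38.4, 33.5 mm/h.
Σ(I−φ)·Δt = d  ⇒  (34.1+21.6+13.6+38.4+33.5 − 5φ)·0.5 = 45
φ = (141.2 − 45/0.5) / 5 = 10.24 mm/h.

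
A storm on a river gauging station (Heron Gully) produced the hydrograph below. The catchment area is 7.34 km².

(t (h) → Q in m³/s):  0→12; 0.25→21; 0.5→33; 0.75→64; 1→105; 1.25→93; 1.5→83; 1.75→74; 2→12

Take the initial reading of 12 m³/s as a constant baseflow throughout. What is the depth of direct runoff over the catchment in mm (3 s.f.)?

Direct runoff: 0.0, 9.0, 21.0, 52.0, 93.0, 81.0, 71.0, 62.0, 0.0 m³/s; ΣQ_DR = 389.0 m³/s.
V = ΣQ_DR · Δt = 389.0 × 900 s = 3.501 × 10^5 m³.
Over A = 7.34 km², depth = V / A = 47.7 mm.

d ≈ 47.7 mm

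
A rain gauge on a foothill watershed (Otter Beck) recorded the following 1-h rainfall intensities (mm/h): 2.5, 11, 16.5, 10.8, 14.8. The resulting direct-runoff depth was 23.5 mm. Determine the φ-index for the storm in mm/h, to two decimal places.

Only the 4 blocks with intensity above φ contribute runoff: 11, 16.5, 10.8, 14.8 mm/h.
Σ(I−φ)·Δt = d  ⇒  (11+16.5+10.8+14.8 − 4φ)·1 = 23.5
φ = (53.10 − 23.5/1) / 4 = 7.40 mm/h.

φ ≈ 7.40 mm/h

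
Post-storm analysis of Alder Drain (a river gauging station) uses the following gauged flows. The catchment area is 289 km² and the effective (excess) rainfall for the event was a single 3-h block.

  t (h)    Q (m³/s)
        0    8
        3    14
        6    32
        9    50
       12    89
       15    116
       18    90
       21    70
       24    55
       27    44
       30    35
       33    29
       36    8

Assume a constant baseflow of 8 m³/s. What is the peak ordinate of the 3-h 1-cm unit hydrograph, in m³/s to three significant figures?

Direct runoff: 0.0, 6.0, 24.0, 42.0, 81.0, 108.0, 82.0, 62.0, 47.0, 36.0, 27.0, 21.0, 0.0 m³/s; ΣQ_DR = 536.0 m³/s, peak = 108.0 m³/s.
Runoff depth d = ΣQ_DR·Δt / A = 536.0 × 10800 / (289 km²) = 20.03 mm.
The 1-cm UH is the DRH scaled by (10 mm)/d, so U_p = 108.0 × 10/20.03 = 53.9 m³/s.

U_p ≈ 53.9 m³/s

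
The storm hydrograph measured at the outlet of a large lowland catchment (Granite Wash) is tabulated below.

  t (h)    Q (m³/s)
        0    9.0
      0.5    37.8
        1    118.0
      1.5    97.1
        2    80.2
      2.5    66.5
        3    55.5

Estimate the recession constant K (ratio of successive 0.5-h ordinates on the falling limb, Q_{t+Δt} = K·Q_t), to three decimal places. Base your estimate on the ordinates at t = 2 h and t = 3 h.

K ≈ 0.832

Using the recession-limb readings at t = 2 h and t = 3 h: Q falls from 80.2 to 55.5 m³/s over 2 intervals.
K = (Q₂/Q₁)^(1/2) = (55.5/80.2)^(1/2) = 0.832.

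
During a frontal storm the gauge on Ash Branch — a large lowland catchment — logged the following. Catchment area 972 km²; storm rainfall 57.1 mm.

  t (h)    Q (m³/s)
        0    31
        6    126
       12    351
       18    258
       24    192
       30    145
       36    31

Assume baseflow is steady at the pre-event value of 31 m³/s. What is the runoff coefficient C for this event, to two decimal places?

ΣQ_DR = 917.0 m³/s; V = ΣQ_DR·Δt = 1.981 × 10^7 m³.
Runoff depth d = V / A = 20.38 mm.
C = d / P = 20.38 / 57.1 = 0.36.

C ≈ 0.36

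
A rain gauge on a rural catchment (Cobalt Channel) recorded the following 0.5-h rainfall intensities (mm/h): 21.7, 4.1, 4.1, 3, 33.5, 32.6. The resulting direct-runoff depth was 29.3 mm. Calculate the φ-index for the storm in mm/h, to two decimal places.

Only the 3 blocks with intensity above φ contribute runoff: 21.7, 33.5, 32.6 mm/h.
Σ(I−φ)·Δt = d  ⇒  (21.7+33.5+32.6 − 3φ)·0.5 = 29.3
φ = (87.80 − 29.3/0.5) / 3 = 9.73 mm/h.

φ ≈ 9.73 mm/h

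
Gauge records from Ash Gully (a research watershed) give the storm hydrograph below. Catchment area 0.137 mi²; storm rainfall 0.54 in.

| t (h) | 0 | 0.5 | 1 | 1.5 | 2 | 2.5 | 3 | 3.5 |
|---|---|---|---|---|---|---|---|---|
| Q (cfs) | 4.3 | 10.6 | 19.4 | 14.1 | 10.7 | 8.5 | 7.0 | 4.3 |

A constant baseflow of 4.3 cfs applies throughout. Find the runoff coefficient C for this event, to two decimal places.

ΣQ_DR = 44.50 cfs; V = ΣQ_DR·Δt = 80100 ft³.
Runoff depth d = V / A = 0.2517 in.
C = d / P = 0.2517 / 0.54 = 0.47.

C ≈ 0.47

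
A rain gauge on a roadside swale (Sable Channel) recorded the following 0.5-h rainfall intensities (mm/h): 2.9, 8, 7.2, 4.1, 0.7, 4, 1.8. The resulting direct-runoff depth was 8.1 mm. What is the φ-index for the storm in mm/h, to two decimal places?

Only the 5 blocks with intensity above φ contribute runoff: 2.9, 8, 7.2, 4.1, 4 mm/h.
Σ(I−φ)·Δt = d  ⇒  (2.9+8+7.2+4.1+4 − 5φ)·0.5 = 8.1
φ = (26.20 − 8.1/0.5) / 5 = 2.00 mm/h.

φ ≈ 2.00 mm/h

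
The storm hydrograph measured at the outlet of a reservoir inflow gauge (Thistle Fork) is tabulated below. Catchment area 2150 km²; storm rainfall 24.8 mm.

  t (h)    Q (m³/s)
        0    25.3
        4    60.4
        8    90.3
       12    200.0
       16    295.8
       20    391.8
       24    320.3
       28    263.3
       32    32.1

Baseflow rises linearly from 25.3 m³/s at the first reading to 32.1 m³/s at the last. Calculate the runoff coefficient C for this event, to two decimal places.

ΣQ_DR = 1421 m³/s; V = ΣQ_DR·Δt = 2.046 × 10^7 m³.
Runoff depth d = V / A = 9.517 mm.
C = d / P = 9.517 / 24.8 = 0.38.

C ≈ 0.38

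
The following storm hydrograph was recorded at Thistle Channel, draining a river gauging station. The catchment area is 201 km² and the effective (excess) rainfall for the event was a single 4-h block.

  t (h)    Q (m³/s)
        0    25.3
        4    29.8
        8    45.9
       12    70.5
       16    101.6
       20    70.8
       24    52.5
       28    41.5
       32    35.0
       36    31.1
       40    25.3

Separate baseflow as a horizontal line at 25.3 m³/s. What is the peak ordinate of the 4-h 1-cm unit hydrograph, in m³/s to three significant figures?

U_p ≈ 42.4 m³/s

Direct runoff: 0.0, 4.5, 20.6, 45.2, 76.3, 45.5, 27.2, 16.2, 9.7, 5.8, 0.0 m³/s; ΣQ_DR = 251.0 m³/s, peak = 76.3 m³/s.
Runoff depth d = ΣQ_DR·Δt / A = 251.0 × 14400 / (201 km²) = 17.98 mm.
The 1-cm UH is the DRH scaled by (10 mm)/d, so U_p = 76.3 × 10/17.98 = 42.4 m³/s.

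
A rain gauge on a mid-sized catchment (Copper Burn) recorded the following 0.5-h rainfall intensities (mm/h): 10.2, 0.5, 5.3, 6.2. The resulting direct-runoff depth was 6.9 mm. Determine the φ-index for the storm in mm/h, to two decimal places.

φ ≈ 2.63 mm/h

Only the 3 blocks with intensity above φ contribute runoff: 10.2, 5.3, 6.2 mm/h.
Σ(I−φ)·Δt = d  ⇒  (10.2+5.3+6.2 − 3φ)·0.5 = 6.9
φ = (21.70 − 6.9/0.5) / 3 = 2.63 mm/h.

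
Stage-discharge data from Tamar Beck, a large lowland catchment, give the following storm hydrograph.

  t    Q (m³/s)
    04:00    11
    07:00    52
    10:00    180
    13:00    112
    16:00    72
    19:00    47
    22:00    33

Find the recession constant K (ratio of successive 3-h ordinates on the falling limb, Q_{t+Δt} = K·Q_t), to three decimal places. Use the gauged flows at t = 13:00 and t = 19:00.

K ≈ 0.648

Using the recession-limb readings at t = 13:00 and t = 19:00: Q falls from 112 to 47 m³/s over 2 intervals.
K = (Q₂/Q₁)^(1/2) = (47/112)^(1/2) = 0.648.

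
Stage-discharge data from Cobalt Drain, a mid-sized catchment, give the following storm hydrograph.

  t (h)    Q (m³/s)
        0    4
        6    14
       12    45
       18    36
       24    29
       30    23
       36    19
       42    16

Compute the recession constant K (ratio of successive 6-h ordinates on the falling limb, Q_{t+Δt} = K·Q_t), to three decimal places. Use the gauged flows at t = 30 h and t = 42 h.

Using the recession-limb readings at t = 30 h and t = 42 h: Q falls from 23 to 16 m³/s over 2 intervals.
K = (Q₂/Q₁)^(1/2) = (16/23)^(1/2) = 0.834.

K ≈ 0.834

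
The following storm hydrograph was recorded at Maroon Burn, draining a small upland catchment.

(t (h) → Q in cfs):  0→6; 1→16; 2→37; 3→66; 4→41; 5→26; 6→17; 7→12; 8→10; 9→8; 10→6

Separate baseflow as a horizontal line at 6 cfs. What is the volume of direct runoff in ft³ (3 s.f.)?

V ≈ 6.44 × 10^5 ft³

Direct-runoff ordinates (Q − Q_b): 0.0, 10.0, 31.0, 60.0, 35.0, 20.0, 11.0, 6.0, 4.0, 2.0, 0.0 cfs.
ΣQ_DR = 179.0 cfs.
With Δt = 1 h = 3600 s, V = ΣQ_DR · Δt = 179.0 × 3600 = 6.44 × 10^5 ft³.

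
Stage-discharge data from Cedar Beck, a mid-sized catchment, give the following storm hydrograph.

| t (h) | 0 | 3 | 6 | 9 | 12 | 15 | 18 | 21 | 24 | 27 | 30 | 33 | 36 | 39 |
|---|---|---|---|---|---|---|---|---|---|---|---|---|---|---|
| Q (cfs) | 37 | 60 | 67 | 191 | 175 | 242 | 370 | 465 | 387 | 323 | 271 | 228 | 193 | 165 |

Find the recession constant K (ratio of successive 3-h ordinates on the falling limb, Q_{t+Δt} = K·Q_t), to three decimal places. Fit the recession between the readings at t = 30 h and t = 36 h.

Using the recession-limb readings at t = 30 h and t = 36 h: Q falls from 271 to 193 cfs over 2 intervals.
K = (Q₂/Q₁)^(1/2) = (193/271)^(1/2) = 0.844.

K ≈ 0.844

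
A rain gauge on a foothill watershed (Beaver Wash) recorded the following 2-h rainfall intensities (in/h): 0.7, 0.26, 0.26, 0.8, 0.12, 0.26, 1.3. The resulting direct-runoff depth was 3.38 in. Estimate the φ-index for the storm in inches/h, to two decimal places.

φ ≈ 0.37 in/h

Only the 3 blocks with intensity above φ contribute runoff: 0.7, 0.8, 1.3 in/h.
Σ(I−φ)·Δt = d  ⇒  (0.7+0.8+1.3 − 3φ)·2 = 3.38
φ = (2.800 − 3.38/2) / 3 = 0.37 in/h.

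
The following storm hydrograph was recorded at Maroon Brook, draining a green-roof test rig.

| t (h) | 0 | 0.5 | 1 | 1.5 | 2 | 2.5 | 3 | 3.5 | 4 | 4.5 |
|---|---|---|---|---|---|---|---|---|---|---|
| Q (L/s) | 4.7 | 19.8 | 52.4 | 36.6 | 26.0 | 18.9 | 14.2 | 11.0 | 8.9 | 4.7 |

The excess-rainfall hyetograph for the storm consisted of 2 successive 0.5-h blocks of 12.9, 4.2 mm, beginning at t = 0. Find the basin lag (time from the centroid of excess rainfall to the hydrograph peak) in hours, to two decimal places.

t_L ≈ 0.63 h

Centroid of excess rainfall: t_c = Σ P_i·t̄_i / ΣP_i = 0.3728 h (block centres at 0.25, 0.75 h).
Hydrograph peak occurs at t = 1 h, so basin lag t_L = 1 − 0.3728 = 0.63 h.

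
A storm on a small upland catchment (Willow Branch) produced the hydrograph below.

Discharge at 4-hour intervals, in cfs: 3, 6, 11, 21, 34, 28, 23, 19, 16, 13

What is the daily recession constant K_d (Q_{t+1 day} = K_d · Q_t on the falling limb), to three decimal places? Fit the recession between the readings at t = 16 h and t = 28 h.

Between t = 16 h and t = 28 h the flow falls from 34 to 19 cfs over 3×4 h = 12 h.
Per-interval ratio K = (19/34)^(1/3) = 0.8237; K_d = K^(24/4) = 0.312.

K_d ≈ 0.312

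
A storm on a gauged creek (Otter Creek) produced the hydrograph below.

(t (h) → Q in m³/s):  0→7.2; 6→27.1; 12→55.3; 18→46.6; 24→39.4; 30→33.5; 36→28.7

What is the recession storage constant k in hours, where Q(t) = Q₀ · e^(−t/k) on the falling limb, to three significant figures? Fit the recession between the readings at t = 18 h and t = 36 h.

k ≈ 37.1 h

On the falling limb, Q drops from 46.6 to 28.7 m³/s between t = 18 h and t = 36 h (Δt = 18 h).
k = −Δt / ln(Q₂/Q₁) = −18 / ln(28.7/46.6) = 37.1 h.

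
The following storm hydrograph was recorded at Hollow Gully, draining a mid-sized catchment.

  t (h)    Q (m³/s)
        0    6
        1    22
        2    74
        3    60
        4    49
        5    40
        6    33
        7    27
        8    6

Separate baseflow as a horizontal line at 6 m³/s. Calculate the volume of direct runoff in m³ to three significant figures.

V ≈ 9.47 × 10^5 m³

Direct-runoff ordinates (Q − Q_b): 0.0, 16.0, 68.0, 54.0, 43.0, 34.0, 27.0, 21.0, 0.0 m³/s.
ΣQ_DR = 263.0 m³/s.
With Δt = 1 h = 3600 s, V = ΣQ_DR · Δt = 263.0 × 3600 = 9.47 × 10^5 m³.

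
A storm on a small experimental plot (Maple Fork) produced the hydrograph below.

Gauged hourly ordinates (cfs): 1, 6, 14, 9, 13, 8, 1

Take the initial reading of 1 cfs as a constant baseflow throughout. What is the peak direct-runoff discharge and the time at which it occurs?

Q_p = 13.0 cfs at t = 2 h

Subtracting baseflow gives direct-runoff ordinates: 0.0, 5.0, 13.0, 8.0, 12.0, 7.0, 0.0 cfs.
The maximum is 13.0 cfs, occurring at the reading for t = 2 h.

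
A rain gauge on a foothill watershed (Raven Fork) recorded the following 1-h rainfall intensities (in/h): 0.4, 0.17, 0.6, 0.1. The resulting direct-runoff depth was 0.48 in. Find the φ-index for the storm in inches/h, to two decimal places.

φ ≈ 0.26 in/h

Only the 2 blocks with intensity above φ contribute runoff: 0.4, 0.6 in/h.
Σ(I−φ)·Δt = d  ⇒  (0.4+0.6 − 2φ)·1 = 0.48
φ = (1.000 − 0.48/1) / 2 = 0.26 in/h.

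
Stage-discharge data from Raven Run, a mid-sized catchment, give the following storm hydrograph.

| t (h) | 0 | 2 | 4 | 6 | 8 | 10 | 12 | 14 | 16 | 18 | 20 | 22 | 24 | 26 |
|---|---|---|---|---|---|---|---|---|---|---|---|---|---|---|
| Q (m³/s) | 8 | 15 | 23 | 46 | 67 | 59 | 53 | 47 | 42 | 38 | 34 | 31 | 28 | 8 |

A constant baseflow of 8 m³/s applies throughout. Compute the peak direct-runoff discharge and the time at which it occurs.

Q_p = 59.0 m³/s at t = 8 h

Subtracting baseflow gives direct-runoff ordinates: 0.0, 7.0, 15.0, 38.0, 59.0, 51.0, 45.0, 39.0, 34.0, 30.0, 26.0, 23.0, 20.0, 0.0 m³/s.
The maximum is 59.0 m³/s, occurring at the reading for t = 8 h.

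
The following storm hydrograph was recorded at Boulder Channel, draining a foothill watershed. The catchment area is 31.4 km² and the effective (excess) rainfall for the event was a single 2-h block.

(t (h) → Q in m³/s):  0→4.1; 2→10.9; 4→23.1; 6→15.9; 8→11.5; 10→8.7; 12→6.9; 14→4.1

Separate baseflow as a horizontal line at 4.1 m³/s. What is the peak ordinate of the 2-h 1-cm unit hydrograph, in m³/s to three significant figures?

U_p ≈ 15.8 m³/s

Direct runoff: 0.0, 6.8, 19.0, 11.8, 7.4, 4.6, 2.8, 0.0 m³/s; ΣQ_DR = 52.40 m³/s, peak = 19.0 m³/s.
Runoff depth d = ΣQ_DR·Δt / A = 52.40 × 7200 / (31.4 km²) = 12.02 mm.
The 1-cm UH is the DRH scaled by (10 mm)/d, so U_p = 19.0 × 10/12.02 = 15.8 m³/s.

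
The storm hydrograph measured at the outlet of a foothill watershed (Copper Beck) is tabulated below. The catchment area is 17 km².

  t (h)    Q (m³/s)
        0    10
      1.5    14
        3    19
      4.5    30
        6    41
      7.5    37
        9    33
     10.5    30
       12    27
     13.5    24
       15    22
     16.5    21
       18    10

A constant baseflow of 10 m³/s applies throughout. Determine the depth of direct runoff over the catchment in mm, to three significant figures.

Direct runoff: 0.0, 4.0, 9.0, 20.0, 31.0, 27.0, 23.0, 20.0, 17.0, 14.0, 12.0, 11.0, 0.0 m³/s; ΣQ_DR = 188.0 m³/s.
V = ΣQ_DR · Δt = 188.0 × 5400 s = 1.015 × 10^6 m³.
Over A = 17 km², depth = V / A = 59.7 mm.

d ≈ 59.7 mm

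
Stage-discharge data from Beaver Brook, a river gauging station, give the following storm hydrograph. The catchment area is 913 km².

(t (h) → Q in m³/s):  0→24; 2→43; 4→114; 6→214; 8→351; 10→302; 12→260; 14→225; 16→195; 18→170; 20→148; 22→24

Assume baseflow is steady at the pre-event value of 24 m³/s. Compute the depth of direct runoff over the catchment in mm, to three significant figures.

Direct runoff: 0.0, 19.0, 90.0, 190.0, 327.0, 278.0, 236.0, 201.0, 171.0, 146.0, 124.0, 0.0 m³/s; ΣQ_DR = 1782 m³/s.
V = ΣQ_DR · Δt = 1782 × 7200 s = 1.283 × 10^7 m³.
Over A = 913 km², depth = V / A = 14.1 mm.

d ≈ 14.1 mm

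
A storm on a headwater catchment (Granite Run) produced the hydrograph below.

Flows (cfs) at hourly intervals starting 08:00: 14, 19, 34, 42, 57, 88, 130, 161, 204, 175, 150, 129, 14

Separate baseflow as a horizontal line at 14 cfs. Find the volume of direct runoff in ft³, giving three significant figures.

Direct-runoff ordinates (Q − Q_b): 0.0, 5.0, 20.0, 28.0, 43.0, 74.0, 116.0, 147.0, 190.0, 161.0, 136.0, 115.0, 0.0 cfs.
ΣQ_DR = 1035 cfs.
With Δt = 1 h = 3600 s, V = ΣQ_DR · Δt = 1035 × 3600 = 3.73 × 10^6 ft³.

V ≈ 3.73 × 10^6 ft³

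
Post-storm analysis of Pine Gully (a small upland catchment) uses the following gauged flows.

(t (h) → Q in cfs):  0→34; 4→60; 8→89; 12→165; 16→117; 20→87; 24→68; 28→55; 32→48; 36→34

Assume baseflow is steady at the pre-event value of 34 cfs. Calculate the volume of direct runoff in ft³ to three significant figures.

V ≈ 6.00 × 10^6 ft³

Direct-runoff ordinates (Q − Q_b): 0.0, 26.0, 55.0, 131.0, 83.0, 53.0, 34.0, 21.0, 14.0, 0.0 cfs.
ΣQ_DR = 417.0 cfs.
With Δt = 4 h = 14400 s, V = ΣQ_DR · Δt = 417.0 × 14400 = 6.00 × 10^6 ft³.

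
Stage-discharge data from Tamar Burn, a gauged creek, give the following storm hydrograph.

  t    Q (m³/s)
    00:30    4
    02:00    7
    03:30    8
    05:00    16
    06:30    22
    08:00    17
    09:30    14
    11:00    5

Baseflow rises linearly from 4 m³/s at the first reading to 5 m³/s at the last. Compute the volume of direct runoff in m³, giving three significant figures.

Direct-runoff ordinates (Q − Q_b): 0.00, 2.86, 3.71, 11.57, 17.43, 12.29, 9.14, 0.00 m³/s.
ΣQ_DR = 57.00 m³/s.
With Δt = 1.5 h = 5400 s, V = ΣQ_DR · Δt = 57.00 × 5400 = 3.08 × 10^5 m³.

V ≈ 3.08 × 10^5 m³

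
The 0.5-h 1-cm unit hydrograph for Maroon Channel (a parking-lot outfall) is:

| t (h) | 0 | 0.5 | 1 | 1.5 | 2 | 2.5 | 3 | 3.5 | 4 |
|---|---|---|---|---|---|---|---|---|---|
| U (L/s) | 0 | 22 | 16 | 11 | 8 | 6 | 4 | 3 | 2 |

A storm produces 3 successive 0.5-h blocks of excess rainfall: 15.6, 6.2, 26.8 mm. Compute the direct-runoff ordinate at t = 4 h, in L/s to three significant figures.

Q ≈ 15.7 L/s

By discrete convolution, Q_j = Σ (P_i / 10 mm) · U_{j−i}.
At t = 4 h (j=8): Q = (15.6/10)·2 + (6.2/10)·3 + (26.8/10)·4 = 15.7 L/s.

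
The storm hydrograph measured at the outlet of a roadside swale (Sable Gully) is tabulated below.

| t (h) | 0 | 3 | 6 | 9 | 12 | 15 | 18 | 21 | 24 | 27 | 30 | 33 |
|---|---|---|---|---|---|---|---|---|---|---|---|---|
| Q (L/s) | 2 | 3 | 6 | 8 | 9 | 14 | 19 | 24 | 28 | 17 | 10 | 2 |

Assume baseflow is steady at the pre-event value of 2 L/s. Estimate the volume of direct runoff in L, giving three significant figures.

Direct-runoff ordinates (Q − Q_b): 0.0, 1.0, 4.0, 6.0, 7.0, 12.0, 17.0, 22.0, 26.0, 15.0, 8.0, 0.0 L/s.
ΣQ_DR = 118.0 L/s.
With Δt = 3 h = 10800 s, V = ΣQ_DR · Δt = 118.0 × 10800 = 1.27 × 10^6 L.

V ≈ 1.27 × 10^6 L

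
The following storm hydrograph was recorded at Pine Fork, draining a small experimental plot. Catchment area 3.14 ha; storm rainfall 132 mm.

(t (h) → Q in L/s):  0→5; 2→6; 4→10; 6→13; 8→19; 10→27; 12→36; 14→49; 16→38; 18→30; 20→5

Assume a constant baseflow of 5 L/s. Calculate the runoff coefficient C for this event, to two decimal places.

ΣQ_DR = 183.0 L/s; V = ΣQ_DR·Δt = 1.318 × 10^6 L.
Runoff depth d = V / A = 41.96 mm.
C = d / P = 41.96 / 132 = 0.32.

C ≈ 0.32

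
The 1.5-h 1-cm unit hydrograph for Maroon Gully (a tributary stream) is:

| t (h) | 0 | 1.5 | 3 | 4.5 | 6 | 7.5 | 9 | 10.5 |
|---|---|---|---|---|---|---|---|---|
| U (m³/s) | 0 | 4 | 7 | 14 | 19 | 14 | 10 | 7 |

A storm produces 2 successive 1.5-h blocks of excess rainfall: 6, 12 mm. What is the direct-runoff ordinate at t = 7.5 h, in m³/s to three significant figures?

Q ≈ 31.2 m³/s

By discrete convolution, Q_j = Σ (P_i / 10 mm) · U_{j−i}.
At t = 7.5 h (j=5): Q = (6/10)·14 + (12/10)·19 = 31.2 m³/s.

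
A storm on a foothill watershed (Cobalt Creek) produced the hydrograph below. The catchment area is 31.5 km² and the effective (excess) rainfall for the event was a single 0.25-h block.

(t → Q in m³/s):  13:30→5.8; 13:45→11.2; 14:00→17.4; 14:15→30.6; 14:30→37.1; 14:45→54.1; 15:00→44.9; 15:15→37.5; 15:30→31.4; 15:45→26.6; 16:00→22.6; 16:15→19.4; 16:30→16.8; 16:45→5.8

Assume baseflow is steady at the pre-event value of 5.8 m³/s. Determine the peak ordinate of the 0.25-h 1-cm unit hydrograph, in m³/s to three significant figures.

U_p ≈ 60.4 m³/s

Direct runoff: 0.0, 5.4, 11.6, 24.8, 31.3, 48.3, 39.1, 31.7, 25.6, 20.8, 16.8, 13.6, 11.0, 0.0 m³/s; ΣQ_DR = 280.0 m³/s, peak = 48.3 m³/s.
Runoff depth d = ΣQ_DR·Δt / A = 280.0 × 900 / (31.5 km²) = 8.000 mm.
The 1-cm UH is the DRH scaled by (10 mm)/d, so U_p = 48.3 × 10/8.000 = 60.4 m³/s.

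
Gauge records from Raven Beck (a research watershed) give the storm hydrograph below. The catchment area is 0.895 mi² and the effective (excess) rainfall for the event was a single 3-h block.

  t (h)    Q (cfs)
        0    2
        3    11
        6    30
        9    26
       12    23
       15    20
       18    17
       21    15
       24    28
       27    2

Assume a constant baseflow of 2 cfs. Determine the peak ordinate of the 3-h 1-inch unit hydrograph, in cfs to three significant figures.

Direct runoff: 0.0, 9.0, 28.0, 24.0, 21.0, 18.0, 15.0, 13.0, 26.0, 0.0 cfs; ΣQ_DR = 154.0 cfs, peak = 28.0 cfs.
Runoff depth d = ΣQ_DR·Δt / A = 154.0 × 10800 / (0.895 mi²) = 0.7999 in.
The 1-inch UH is the DRH scaled by (1 in)/d, so U_p = 28.0 × 1/0.7999 = 35.0 cfs.

U_p ≈ 35.0 cfs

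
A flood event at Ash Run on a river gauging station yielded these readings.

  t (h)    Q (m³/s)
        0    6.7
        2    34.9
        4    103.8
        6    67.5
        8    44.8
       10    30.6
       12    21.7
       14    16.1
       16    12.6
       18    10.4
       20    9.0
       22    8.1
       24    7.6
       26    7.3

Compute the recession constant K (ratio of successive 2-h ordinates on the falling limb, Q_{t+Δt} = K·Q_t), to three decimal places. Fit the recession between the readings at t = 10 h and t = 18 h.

K ≈ 0.764

Using the recession-limb readings at t = 10 h and t = 18 h: Q falls from 30.6 to 10.4 m³/s over 4 intervals.
K = (Q₂/Q₁)^(1/4) = (10.4/30.6)^(1/4) = 0.764.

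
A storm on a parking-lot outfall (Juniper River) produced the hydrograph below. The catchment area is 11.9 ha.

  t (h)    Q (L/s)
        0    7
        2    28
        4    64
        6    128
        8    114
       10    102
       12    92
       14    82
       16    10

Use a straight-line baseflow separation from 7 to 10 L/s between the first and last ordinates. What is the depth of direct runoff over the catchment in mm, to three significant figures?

d ≈ 33.3 mm

Direct runoff: 0.00, 20.62, 56.25, 119.88, 105.50, 93.12, 82.75, 72.38, 0.00 L/s; ΣQ_DR = 550.5 L/s.
V = ΣQ_DR · Δt = 550.5 × 7200 s = 3.964 × 10^6 L.
Over A = 11.9 ha, depth = V / A = 33.3 mm.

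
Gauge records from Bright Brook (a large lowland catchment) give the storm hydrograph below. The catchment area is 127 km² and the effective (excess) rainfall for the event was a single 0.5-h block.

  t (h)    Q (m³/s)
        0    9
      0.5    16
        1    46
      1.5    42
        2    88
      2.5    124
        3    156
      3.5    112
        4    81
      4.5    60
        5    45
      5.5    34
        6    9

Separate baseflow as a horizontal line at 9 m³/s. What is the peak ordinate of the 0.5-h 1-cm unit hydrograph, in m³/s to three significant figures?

U_p ≈ 147 m³/s

Direct runoff: 0.0, 7.0, 37.0, 33.0, 79.0, 115.0, 147.0, 103.0, 72.0, 51.0, 36.0, 25.0, 0.0 m³/s; ΣQ_DR = 705.0 m³/s, peak = 147.0 m³/s.
Runoff depth d = ΣQ_DR·Δt / A = 705.0 × 1800 / (127 km²) = 9.992 mm.
The 1-cm UH is the DRH scaled by (10 mm)/d, so U_p = 147.0 × 10/9.992 = 147 m³/s.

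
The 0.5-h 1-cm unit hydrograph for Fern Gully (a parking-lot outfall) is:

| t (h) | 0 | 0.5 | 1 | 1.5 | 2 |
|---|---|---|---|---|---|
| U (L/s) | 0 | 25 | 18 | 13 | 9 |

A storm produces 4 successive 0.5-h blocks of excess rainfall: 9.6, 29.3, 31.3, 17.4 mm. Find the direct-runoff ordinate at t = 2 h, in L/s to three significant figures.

Q ≈ 147 L/s

By discrete convolution, Q_j = Σ (P_i / 10 mm) · U_{j−i}.
At t = 2 h (j=4): Q = (9.6/10)·9 + (29.3/10)·13 + (31.3/10)·18 + (17.4/10)·25 = 147 L/s.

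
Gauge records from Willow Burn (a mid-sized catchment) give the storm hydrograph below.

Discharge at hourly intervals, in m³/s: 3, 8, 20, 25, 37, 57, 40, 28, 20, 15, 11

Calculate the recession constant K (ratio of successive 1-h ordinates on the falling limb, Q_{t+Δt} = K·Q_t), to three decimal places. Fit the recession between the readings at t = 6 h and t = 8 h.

K ≈ 0.707

Using the recession-limb readings at t = 6 h and t = 8 h: Q falls from 40 to 20 m³/s over 2 intervals.
K = (Q₂/Q₁)^(1/2) = (20/40)^(1/2) = 0.707.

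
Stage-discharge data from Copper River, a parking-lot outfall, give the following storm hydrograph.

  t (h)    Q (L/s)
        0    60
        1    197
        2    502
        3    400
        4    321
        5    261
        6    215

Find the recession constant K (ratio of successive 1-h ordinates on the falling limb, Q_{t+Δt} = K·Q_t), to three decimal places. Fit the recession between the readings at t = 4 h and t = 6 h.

Using the recession-limb readings at t = 4 h and t = 6 h: Q falls from 321 to 215 L/s over 2 intervals.
K = (Q₂/Q₁)^(1/2) = (215/321)^(1/2) = 0.818.

K ≈ 0.818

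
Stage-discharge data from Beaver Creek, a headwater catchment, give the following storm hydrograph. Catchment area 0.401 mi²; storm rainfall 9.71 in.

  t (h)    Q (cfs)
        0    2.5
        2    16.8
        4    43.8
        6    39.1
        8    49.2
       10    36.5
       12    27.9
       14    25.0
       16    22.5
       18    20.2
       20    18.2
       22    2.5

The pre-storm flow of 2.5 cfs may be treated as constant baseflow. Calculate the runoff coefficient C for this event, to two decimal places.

ΣQ_DR = 274.2 cfs; V = ΣQ_DR·Δt = 1.974 × 10^6 ft³.
Runoff depth d = V / A = 2.119 in.
C = d / P = 2.119 / 9.71 = 0.22.

C ≈ 0.22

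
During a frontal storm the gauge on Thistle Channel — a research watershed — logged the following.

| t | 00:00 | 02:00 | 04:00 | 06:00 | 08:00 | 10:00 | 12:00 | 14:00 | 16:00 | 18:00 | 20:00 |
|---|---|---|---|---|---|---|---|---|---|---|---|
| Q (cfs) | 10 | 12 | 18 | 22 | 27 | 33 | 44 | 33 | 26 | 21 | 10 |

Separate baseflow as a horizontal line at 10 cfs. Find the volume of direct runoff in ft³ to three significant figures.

Direct-runoff ordinates (Q − Q_b): 0.0, 2.0, 8.0, 12.0, 17.0, 23.0, 34.0, 23.0, 16.0, 11.0, 0.0 cfs.
ΣQ_DR = 146.0 cfs.
With Δt = 2 h = 7200 s, V = ΣQ_DR · Δt = 146.0 × 7200 = 1.05 × 10^6 ft³.

V ≈ 1.05 × 10^6 ft³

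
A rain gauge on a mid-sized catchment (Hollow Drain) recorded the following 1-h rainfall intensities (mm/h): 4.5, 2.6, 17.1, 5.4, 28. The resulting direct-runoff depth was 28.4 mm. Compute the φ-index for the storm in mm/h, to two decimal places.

φ ≈ 8.35 mm/h

Only the 2 blocks with intensity above φ contribute runoff: 17.1, 28 mm/h.
Σ(I−φ)·Δt = d  ⇒  (17.1+28 − 2φ)·1 = 28.4
φ = (45.10 − 28.4/1) / 2 = 8.35 mm/h.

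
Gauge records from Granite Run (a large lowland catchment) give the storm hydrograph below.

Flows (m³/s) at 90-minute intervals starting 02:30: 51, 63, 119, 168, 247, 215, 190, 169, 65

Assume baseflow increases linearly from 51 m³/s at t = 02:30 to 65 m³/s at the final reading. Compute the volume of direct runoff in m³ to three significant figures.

Direct-runoff ordinates (Q − Q_b): 0.00, 10.25, 64.50, 111.75, 189.00, 155.25, 128.50, 105.75, 0.00 m³/s.
ΣQ_DR = 765.0 m³/s.
With Δt = 1.5 h = 5400 s, V = ΣQ_DR · Δt = 765.0 × 5400 = 4.13 × 10^6 m³.

V ≈ 4.13 × 10^6 m³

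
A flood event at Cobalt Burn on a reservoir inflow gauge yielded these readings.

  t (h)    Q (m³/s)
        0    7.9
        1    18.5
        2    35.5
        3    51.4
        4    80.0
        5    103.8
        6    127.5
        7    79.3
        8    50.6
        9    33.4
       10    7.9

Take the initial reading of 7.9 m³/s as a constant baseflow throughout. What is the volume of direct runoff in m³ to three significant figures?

V ≈ 1.83 × 10^6 m³

Direct-runoff ordinates (Q − Q_b): 0.0, 10.6, 27.6, 43.5, 72.1, 95.9, 119.6, 71.4, 42.7, 25.5, 0.0 m³/s.
ΣQ_DR = 508.9 m³/s.
With Δt = 1 h = 3600 s, V = ΣQ_DR · Δt = 508.9 × 3600 = 1.83 × 10^6 m³.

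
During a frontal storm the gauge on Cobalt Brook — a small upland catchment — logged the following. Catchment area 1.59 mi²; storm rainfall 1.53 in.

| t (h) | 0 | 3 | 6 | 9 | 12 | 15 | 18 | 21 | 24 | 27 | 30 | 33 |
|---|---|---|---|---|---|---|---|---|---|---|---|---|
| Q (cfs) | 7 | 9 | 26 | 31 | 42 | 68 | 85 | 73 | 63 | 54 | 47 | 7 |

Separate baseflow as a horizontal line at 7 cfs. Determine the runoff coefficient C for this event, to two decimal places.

C ≈ 0.82

ΣQ_DR = 428.0 cfs; V = ΣQ_DR·Δt = 4.622 × 10^6 ft³.
Runoff depth d = V / A = 1.251 in.
C = d / P = 1.251 / 1.53 = 0.82.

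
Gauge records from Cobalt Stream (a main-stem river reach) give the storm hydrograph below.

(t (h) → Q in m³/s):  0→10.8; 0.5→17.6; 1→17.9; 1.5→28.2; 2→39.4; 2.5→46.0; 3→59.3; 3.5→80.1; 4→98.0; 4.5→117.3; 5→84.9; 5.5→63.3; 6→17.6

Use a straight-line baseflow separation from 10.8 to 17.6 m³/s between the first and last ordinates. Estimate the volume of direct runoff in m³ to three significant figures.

V ≈ 8.92 × 10^5 m³

Direct-runoff ordinates (Q − Q_b): 0.00, 6.23, 5.97, 15.70, 26.33, 32.37, 45.10, 65.33, 82.67, 101.40, 68.43, 46.27, 0.00 m³/s.
ΣQ_DR = 495.8 m³/s.
With Δt = 0.5 h = 1800 s, V = ΣQ_DR · Δt = 495.8 × 1800 = 8.92 × 10^5 m³.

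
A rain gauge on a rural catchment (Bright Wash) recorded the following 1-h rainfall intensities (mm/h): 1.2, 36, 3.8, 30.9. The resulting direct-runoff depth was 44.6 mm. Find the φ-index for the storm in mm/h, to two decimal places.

φ ≈ 11.15 mm/h

Only the 2 blocks with intensity above φ contribute runoff: 36, 30.9 mm/h.
Σ(I−φ)·Δt = d  ⇒  (36+30.9 − 2φ)·1 = 44.6
φ = (66.90 − 44.6/1) / 2 = 11.15 mm/h.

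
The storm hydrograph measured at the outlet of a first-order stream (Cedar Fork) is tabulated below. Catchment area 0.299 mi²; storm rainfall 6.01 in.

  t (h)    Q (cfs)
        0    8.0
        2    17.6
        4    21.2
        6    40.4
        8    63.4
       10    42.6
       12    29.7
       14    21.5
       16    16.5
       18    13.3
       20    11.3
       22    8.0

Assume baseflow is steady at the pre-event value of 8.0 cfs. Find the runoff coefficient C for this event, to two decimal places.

C ≈ 0.34

ΣQ_DR = 197.5 cfs; V = ΣQ_DR·Δt = 1.422 × 10^6 ft³.
Runoff depth d = V / A = 2.047 in.
C = d / P = 2.047 / 6.01 = 0.34.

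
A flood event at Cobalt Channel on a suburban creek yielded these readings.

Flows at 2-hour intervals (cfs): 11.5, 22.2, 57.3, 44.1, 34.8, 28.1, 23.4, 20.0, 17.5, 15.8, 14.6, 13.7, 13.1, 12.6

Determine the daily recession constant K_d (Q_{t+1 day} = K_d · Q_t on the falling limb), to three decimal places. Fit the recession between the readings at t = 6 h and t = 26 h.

K_d ≈ 0.222

Between t = 6 h and t = 26 h the flow falls from 44.1 to 12.6 cfs over 10×2 h = 20 h.
Per-interval ratio K = (12.6/44.1)^(1/10) = 0.8823; K_d = K^(24/2) = 0.222.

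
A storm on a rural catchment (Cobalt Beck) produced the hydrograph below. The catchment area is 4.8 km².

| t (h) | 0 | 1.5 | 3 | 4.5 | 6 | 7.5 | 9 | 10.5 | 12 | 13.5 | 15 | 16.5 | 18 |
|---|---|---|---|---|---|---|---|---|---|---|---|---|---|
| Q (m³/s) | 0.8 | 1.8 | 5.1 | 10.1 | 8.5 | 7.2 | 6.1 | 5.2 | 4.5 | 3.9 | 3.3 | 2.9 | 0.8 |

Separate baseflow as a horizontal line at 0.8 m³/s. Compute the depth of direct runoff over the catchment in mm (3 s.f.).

d ≈ 56.0 mm

Direct runoff: 0.0, 1.0, 4.3, 9.3, 7.7, 6.4, 5.3, 4.4, 3.7, 3.1, 2.5, 2.1, 0.0 m³/s; ΣQ_DR = 49.80 m³/s.
V = ΣQ_DR · Δt = 49.80 × 5400 s = 2.689 × 10^5 m³.
Over A = 4.8 km², depth = V / A = 56.0 mm.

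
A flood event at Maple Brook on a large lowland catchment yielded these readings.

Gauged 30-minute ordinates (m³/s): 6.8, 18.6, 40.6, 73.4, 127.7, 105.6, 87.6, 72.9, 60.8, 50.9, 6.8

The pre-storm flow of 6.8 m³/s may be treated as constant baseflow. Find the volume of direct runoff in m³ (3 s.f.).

V ≈ 1.04 × 10^6 m³

Direct-runoff ordinates (Q − Q_b): 0.0, 11.8, 33.8, 66.6, 120.9, 98.8, 80.8, 66.1, 54.0, 44.1, 0.0 m³/s.
ΣQ_DR = 576.9 m³/s.
With Δt = 0.5 h = 1800 s, V = ΣQ_DR · Δt = 576.9 × 1800 = 1.04 × 10^6 m³.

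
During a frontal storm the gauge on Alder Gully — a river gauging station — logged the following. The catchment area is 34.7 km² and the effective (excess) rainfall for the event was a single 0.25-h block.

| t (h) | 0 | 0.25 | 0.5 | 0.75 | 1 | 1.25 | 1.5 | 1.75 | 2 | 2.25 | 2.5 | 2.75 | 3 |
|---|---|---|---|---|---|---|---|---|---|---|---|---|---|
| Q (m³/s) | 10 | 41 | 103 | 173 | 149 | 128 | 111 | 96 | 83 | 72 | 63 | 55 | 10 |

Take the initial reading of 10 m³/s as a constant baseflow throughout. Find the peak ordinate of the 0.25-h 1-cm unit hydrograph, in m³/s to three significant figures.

U_p ≈ 65.2 m³/s

Direct runoff: 0.0, 31.0, 93.0, 163.0, 139.0, 118.0, 101.0, 86.0, 73.0, 62.0, 53.0, 45.0, 0.0 m³/s; ΣQ_DR = 964.0 m³/s, peak = 163.0 m³/s.
Runoff depth d = ΣQ_DR·Δt / A = 964.0 × 900 / (34.7 km²) = 25.00 mm.
The 1-cm UH is the DRH scaled by (10 mm)/d, so U_p = 163.0 × 10/25.00 = 65.2 m³/s.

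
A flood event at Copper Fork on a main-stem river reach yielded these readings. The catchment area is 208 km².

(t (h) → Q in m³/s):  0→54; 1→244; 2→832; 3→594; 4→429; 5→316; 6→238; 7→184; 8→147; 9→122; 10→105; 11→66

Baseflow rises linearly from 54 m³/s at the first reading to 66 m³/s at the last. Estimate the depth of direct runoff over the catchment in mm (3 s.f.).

d ≈ 45.2 mm

Direct runoff: 0.00, 188.91, 775.82, 536.73, 370.64, 256.55, 177.45, 122.36, 84.27, 58.18, 40.09, 0.00 m³/s; ΣQ_DR = 2611 m³/s.
V = ΣQ_DR · Δt = 2611 × 3600 s = 9.400 × 10^6 m³.
Over A = 208 km², depth = V / A = 45.2 mm.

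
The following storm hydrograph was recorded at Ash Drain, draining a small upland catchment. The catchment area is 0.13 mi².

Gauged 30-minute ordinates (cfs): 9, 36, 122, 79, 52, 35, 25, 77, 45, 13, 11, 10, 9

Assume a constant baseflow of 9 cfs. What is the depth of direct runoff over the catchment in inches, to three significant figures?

Direct runoff: 0.0, 27.0, 113.0, 70.0, 43.0, 26.0, 16.0, 68.0, 36.0, 4.0, 2.0, 1.0, 0.0 cfs; ΣQ_DR = 406.0 cfs.
V = ΣQ_DR · Δt = 406.0 × 1800 s = 7.308 × 10^5 ft³.
Over A = 0.13 mi², depth = V / A = 2.42 in.

d ≈ 2.42 in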